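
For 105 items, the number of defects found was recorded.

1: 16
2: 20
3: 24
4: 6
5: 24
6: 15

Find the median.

3

Cumulative frequencies: 16, 36, 60, 66, 90, 105
n = 105, so the median is the value in position (n+1)/2 = 53.
Position 53 falls at value 3.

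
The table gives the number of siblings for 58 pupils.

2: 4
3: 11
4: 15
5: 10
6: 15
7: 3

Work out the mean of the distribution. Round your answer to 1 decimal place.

4.5

Values: 2, 3, 4, 5, 6, 7
Σfx = 4×2 + 11×3 + 15×4 + 10×5 + 15×6 + 3×7 = 262
n = Σf = 58
Mean = 262 / 58 = 4.5172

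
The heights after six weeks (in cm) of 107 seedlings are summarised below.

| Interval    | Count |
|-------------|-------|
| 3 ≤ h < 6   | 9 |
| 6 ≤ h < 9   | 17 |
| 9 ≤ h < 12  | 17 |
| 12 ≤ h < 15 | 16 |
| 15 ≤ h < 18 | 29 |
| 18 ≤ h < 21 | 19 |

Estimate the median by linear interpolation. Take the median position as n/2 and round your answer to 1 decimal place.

Cumulative frequencies: 9, 26, 43, 59, 88, 107
n = 107; position = n/2 = 53.5.
This falls in the class 12 ≤ h < 15: L = 12, F = 43, f = 16, h = 3.
Median ≈ 12 + ((53.5 − 43) / 16) × 3 = 13.9688

14.0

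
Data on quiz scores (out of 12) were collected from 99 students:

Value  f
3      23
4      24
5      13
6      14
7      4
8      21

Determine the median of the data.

5

Cumulative frequencies: 23, 47, 60, 74, 78, 99
n = 99, so the median is the value in position (n+1)/2 = 50.
Position 50 falls at value 5.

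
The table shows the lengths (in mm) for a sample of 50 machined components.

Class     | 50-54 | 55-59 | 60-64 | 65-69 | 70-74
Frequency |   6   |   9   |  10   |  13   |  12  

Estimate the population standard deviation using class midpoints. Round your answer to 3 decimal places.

Midpoints: 52, 57, 62, 67, 72
n = 50, Σfm = 3180, mean = 63.6000
Σfm² = 204470
Σf(m − x̄)² = Σfm² − (Σfm)²/n = 204470 − 3180²/50 = 2222.0000
Population variance = 2222.0000 / 50 = 44.4400
Standard deviation = √44.4400 = 6.6663

6.666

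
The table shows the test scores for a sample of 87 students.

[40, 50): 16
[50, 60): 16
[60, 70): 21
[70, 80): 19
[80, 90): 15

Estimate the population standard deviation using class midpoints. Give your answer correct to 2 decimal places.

13.52

Midpoints: 45, 55, 65, 75, 85
n = 87, Σfm = 5665, mean = 65.1149
Σfm² = 384775
Σf(m − x̄)² = Σfm² − (Σfm)²/n = 384775 − 5665²/87 = 15898.8506
Population variance = 15898.8506 / 87 = 182.7454
Standard deviation = √182.7454 = 13.5183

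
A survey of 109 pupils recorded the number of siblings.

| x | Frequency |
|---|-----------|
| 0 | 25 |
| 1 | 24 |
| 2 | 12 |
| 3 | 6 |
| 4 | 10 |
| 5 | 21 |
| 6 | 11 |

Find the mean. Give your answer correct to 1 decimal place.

2.5

Values: 0, 1, 2, 3, 4, 5, 6
Σfx = 25×0 + 24×1 + 12×2 + 6×3 + 10×4 + 21×5 + 11×6 = 277
n = Σf = 109
Mean = 277 / 109 = 2.5413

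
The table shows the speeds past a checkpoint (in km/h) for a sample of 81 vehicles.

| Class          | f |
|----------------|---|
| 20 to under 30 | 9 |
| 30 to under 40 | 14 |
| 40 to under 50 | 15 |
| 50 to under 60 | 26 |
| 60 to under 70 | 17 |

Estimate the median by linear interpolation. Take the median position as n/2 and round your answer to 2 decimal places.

50.96

Cumulative frequencies: 9, 23, 38, 64, 81
n = 81; position = n/2 = 40.5.
This falls in the class 50 to under 60: L = 50, F = 38, f = 26, h = 10.
Median ≈ 50 + ((40.5 − 38) / 26) × 10 = 50.9615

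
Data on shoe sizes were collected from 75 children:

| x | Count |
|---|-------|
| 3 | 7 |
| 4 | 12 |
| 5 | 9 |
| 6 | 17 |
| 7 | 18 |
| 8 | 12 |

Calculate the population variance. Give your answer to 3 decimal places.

Values: 3, 4, 5, 6, 7, 8
n = 75, Σfx = 438, mean = 5.8400
Σfx² = 2742
Σf(x − x̄)² = Σfx² − (Σfx)²/n = 2742 − 438²/75 = 184.0800
Population variance = 184.0800 / 75 = 2.4544

2.454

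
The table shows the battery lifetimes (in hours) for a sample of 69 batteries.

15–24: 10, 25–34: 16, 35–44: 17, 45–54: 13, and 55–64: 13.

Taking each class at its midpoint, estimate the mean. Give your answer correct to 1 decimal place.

39.9

Midpoints: 19.5, 29.5, 39.5, 49.5, 59.5
Σfm = 10×19.5 + 16×29.5 + 17×39.5 + 13×49.5 + 13×59.5 = 2755.5
n = Σf = 69
Mean = 2755.5 / 69 = 39.9348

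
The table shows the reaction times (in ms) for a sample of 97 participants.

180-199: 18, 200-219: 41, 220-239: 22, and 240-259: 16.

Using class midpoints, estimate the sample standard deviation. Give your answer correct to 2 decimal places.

19.43

Midpoints: 189.5, 209.5, 229.5, 249.5
n = 97, Σfm = 21041.5, mean = 216.9227
Σfm² = 4600634.25
Σf(m − x̄)² = Σfm² − (Σfm)²/n = 4600634.25 − 21041.5²/97 = 36255.6701
Sample variance = 36255.6701 / 96 = 377.6632
Standard deviation = √377.6632 = 19.4336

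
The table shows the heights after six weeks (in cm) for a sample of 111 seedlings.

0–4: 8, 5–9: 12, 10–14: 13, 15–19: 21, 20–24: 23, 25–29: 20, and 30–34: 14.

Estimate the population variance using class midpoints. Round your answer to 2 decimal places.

Midpoints: 2, 7, 12, 17, 22, 27, 32
n = 111, Σfm = 2107, mean = 18.9820
Σfm² = 48609
Σf(m − x̄)² = Σfm² − (Σfm)²/n = 48609 − 2107²/111 = 8613.9640
Population variance = 8613.9640 / 111 = 77.6033

77.60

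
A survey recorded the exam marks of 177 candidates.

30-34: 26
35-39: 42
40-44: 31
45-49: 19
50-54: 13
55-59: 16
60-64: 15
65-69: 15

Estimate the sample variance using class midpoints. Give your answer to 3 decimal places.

Midpoints: 32, 37, 42, 47, 52, 57, 62, 67
n = 177, Σfm = 8104, mean = 45.7853
Σfm² = 392908
Σf(m − x̄)² = Σfm² − (Σfm)²/n = 392908 − 8104²/177 = 21863.8418
Sample variance = 21863.8418 / 176 = 124.2264

124.226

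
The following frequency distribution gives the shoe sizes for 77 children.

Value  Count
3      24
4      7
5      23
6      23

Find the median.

5

Cumulative frequencies: 24, 31, 54, 77
n = 77, so the median is the value in position (n+1)/2 = 39.
Position 39 falls at value 5.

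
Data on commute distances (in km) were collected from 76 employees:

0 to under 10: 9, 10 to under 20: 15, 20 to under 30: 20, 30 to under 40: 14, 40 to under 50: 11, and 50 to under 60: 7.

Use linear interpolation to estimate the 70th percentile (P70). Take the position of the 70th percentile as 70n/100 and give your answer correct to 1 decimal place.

36.6

Cumulative frequencies: 9, 24, 44, 58, 69, 76
n = 76; position = 70n/100 = 53.2.
This falls in the class 30 to under 40: L = 30, F = 44, f = 14, h = 10.
70th percentile ≈ 30 + ((53.2 − 44) / 14) × 10 = 36.5714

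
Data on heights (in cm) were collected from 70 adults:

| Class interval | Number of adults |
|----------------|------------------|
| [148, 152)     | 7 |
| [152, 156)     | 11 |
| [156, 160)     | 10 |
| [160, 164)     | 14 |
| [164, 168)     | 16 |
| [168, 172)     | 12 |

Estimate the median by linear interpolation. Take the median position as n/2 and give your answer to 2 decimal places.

162.00

Cumulative frequencies: 7, 18, 28, 42, 58, 70
n = 70; position = n/2 = 35.
This falls in the class [160, 164): L = 160, F = 28, f = 14, h = 4.
Median ≈ 160 + ((35 − 28) / 14) × 4 = 162.0000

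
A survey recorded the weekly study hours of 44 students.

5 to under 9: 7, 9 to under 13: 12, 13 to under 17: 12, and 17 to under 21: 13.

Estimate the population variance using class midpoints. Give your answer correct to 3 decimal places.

Midpoints: 7, 11, 15, 19
n = 44, Σfm = 608, mean = 13.8182
Σfm² = 9188
Σf(m − x̄)² = Σfm² − (Σfm)²/n = 9188 − 608²/44 = 786.5455
Population variance = 786.5455 / 44 = 17.8760

17.876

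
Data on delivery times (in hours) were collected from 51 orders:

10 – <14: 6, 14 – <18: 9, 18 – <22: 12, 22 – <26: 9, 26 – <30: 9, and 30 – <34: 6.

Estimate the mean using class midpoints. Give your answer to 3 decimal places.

21.882

Midpoints: 12, 16, 20, 24, 28, 32
Σfm = 6×12 + 9×16 + 12×20 + 9×24 + 9×28 + 6×32 = 1116
n = Σf = 51
Mean = 1116 / 51 = 21.8824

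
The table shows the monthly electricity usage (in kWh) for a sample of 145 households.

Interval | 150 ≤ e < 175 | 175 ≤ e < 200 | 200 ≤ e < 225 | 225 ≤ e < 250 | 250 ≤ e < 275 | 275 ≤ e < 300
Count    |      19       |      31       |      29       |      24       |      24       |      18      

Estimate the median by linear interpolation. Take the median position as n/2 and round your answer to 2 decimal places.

219.40

Cumulative frequencies: 19, 50, 79, 103, 127, 145
n = 145; position = n/2 = 72.5.
This falls in the class 200 ≤ e < 225: L = 200, F = 50, f = 29, h = 25.
Median ≈ 200 + ((72.5 − 50) / 29) × 25 = 219.3966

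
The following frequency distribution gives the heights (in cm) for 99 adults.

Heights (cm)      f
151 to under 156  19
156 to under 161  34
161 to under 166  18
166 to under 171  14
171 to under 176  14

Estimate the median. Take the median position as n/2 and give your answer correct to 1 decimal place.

Cumulative frequencies: 19, 53, 71, 85, 99
n = 99; position = n/2 = 49.5.
This falls in the class 156 to under 161: L = 156, F = 19, f = 34, h = 5.
Median ≈ 156 + ((49.5 − 19) / 34) × 5 = 160.4853

160.5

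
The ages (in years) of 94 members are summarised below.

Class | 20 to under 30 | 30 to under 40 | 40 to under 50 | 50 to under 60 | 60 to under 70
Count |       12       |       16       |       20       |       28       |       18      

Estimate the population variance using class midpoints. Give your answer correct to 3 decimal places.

167.949

Midpoints: 25, 35, 45, 55, 65
n = 94, Σfm = 4470, mean = 47.5532
Σfm² = 228350
Σf(m − x̄)² = Σfm² − (Σfm)²/n = 228350 − 4470²/94 = 15787.2340
Population variance = 15787.2340 / 94 = 167.9493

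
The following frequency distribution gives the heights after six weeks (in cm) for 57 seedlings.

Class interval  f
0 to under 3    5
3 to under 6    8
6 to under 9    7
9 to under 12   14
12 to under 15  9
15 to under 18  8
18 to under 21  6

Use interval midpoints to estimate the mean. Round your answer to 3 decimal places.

Midpoints: 1.5, 4.5, 7.5, 10.5, 13.5, 16.5, 19.5
Σfm = 5×1.5 + 8×4.5 + 7×7.5 + 14×10.5 + 9×13.5 + 8×16.5 + 6×19.5 = 613.5
n = Σf = 57
Mean = 613.5 / 57 = 10.7632

10.763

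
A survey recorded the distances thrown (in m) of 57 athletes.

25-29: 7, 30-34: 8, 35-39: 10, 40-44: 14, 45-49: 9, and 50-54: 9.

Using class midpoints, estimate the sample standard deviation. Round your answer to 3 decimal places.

7.989

Midpoints: 27, 32, 37, 42, 47, 52
n = 57, Σfm = 2294, mean = 40.2456
Σfm² = 95898
Σf(m − x̄)² = Σfm² − (Σfm)²/n = 95898 − 2294²/57 = 3574.5614
Sample variance = 3574.5614 / 56 = 63.8315
Standard deviation = √63.8315 = 7.9895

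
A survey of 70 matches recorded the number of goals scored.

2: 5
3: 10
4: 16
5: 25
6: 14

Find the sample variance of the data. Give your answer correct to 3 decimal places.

1.383

Values: 2, 3, 4, 5, 6
n = 70, Σfx = 313, mean = 4.4714
Σfx² = 1495
Σf(x − x̄)² = Σfx² − (Σfx)²/n = 1495 − 313²/70 = 95.4429
Sample variance = 95.4429 / 69 = 1.3832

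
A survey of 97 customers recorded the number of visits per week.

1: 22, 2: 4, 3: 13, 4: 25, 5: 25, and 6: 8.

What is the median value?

4

Cumulative frequencies: 22, 26, 39, 64, 89, 97
n = 97, so the median is the value in position (n+1)/2 = 49.
Position 49 falls at value 4.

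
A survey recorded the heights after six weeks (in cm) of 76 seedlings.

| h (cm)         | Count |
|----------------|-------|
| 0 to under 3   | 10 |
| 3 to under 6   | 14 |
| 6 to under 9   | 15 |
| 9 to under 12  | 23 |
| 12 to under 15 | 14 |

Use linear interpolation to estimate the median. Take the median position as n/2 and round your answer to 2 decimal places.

8.80

Cumulative frequencies: 10, 24, 39, 62, 76
n = 76; position = n/2 = 38.
This falls in the class 6 to under 9: L = 6, F = 24, f = 15, h = 3.
Median ≈ 6 + ((38 − 24) / 15) × 3 = 8.8000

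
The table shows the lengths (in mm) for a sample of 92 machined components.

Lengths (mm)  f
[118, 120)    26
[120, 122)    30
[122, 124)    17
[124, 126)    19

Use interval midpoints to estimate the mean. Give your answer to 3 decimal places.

121.630

Midpoints: 119, 121, 123, 125
Σfm = 26×119 + 30×121 + 17×123 + 19×125 = 11190
n = Σf = 92
Mean = 11190 / 92 = 121.6304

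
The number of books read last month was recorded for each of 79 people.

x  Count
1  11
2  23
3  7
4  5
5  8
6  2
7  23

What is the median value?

Cumulative frequencies: 11, 34, 41, 46, 54, 56, 79
n = 79, so the median is the value in position (n+1)/2 = 40.
Position 40 falls at value 3.

3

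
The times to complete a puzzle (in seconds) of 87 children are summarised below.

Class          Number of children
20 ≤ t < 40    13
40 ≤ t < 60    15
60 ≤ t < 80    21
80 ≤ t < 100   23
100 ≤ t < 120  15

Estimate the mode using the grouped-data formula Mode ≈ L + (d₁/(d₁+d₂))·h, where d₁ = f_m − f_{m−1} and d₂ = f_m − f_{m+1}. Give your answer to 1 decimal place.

Modal class: 80 ≤ t < 100 (highest frequency 23).
d₁ = 23 − 21 = 2, d₂ = 23 − 15 = 8
Mode ≈ 80 + (2/(2+8)) × 20 = 80 + 4.0000 = 84.0000

84.0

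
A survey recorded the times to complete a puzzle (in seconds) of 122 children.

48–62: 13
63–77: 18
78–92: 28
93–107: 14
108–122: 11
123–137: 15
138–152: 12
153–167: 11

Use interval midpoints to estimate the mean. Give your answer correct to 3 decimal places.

102.213

Midpoints: 55, 70, 85, 100, 115, 130, 145, 160
Σfm = 13×55 + 18×70 + 28×85 + 14×100 + 11×115 + 15×130 + 12×145 + 11×160 = 12470
n = Σf = 122
Mean = 12470 / 122 = 102.2131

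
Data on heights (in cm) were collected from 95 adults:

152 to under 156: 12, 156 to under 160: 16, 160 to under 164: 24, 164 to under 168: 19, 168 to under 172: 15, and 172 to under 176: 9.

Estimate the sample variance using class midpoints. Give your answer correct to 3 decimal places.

Midpoints: 154, 158, 162, 166, 170, 174
n = 95, Σfm = 15534, mean = 163.5158
Σfm² = 2543420
Σf(m − x̄)² = Σfm² − (Σfm)²/n = 2543420 − 15534²/95 = 3365.7263
Sample variance = 3365.7263 / 94 = 35.8056

35.806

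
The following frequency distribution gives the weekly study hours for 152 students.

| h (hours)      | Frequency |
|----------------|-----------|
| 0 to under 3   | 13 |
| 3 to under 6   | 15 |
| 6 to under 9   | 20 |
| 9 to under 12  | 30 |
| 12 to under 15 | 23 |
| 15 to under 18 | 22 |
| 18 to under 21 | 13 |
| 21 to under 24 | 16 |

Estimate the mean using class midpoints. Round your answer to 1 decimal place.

12.1

Midpoints: 1.5, 4.5, 7.5, 10.5, 13.5, 16.5, 19.5, 22.5
Σfm = 13×1.5 + 15×4.5 + 20×7.5 + 30×10.5 + 23×13.5 + 22×16.5 + 13×19.5 + 16×22.5 = 1839
n = Σf = 152
Mean = 1839 / 152 = 12.0987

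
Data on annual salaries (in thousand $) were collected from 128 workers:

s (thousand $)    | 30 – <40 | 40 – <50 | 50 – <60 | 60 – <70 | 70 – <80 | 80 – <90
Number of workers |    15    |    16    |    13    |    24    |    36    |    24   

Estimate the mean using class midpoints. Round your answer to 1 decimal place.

Midpoints: 35, 45, 55, 65, 75, 85
Σfm = 15×35 + 16×45 + 13×55 + 24×65 + 36×75 + 24×85 = 8260
n = Σf = 128
Mean = 8260 / 128 = 64.5312

64.5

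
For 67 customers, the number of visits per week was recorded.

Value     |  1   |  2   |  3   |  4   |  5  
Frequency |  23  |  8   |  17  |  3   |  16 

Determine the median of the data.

Cumulative frequencies: 23, 31, 48, 51, 67
n = 67, so the median is the value in position (n+1)/2 = 34.
Position 34 falls at value 3.

3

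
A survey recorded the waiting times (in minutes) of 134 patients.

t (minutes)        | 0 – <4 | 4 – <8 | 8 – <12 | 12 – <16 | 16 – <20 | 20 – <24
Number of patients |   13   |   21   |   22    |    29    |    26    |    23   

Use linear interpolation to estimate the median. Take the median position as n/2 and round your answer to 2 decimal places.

13.52

Cumulative frequencies: 13, 34, 56, 85, 111, 134
n = 134; position = n/2 = 67.
This falls in the class 12 – <16: L = 12, F = 56, f = 29, h = 4.
Median ≈ 12 + ((67 − 56) / 29) × 4 = 13.5172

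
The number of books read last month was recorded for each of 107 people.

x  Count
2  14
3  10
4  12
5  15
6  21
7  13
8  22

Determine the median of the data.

6

Cumulative frequencies: 14, 24, 36, 51, 72, 85, 107
n = 107, so the median is the value in position (n+1)/2 = 54.
Position 54 falls at value 6.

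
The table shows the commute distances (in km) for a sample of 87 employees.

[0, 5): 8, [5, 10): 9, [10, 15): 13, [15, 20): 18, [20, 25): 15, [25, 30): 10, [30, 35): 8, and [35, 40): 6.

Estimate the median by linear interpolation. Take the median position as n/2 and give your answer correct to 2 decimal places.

Cumulative frequencies: 8, 17, 30, 48, 63, 73, 81, 87
n = 87; position = n/2 = 43.5.
This falls in the class [15, 20): L = 15, F = 30, f = 18, h = 5.
Median ≈ 15 + ((43.5 − 30) / 18) × 5 = 18.7500

18.75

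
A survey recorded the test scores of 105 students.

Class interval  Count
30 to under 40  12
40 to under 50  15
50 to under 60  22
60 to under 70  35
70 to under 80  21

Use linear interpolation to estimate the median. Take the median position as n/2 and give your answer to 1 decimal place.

61.0

Cumulative frequencies: 12, 27, 49, 84, 105
n = 105; position = n/2 = 52.5.
This falls in the class 60 to under 70: L = 60, F = 49, f = 35, h = 10.
Median ≈ 60 + ((52.5 − 49) / 35) × 10 = 61.0000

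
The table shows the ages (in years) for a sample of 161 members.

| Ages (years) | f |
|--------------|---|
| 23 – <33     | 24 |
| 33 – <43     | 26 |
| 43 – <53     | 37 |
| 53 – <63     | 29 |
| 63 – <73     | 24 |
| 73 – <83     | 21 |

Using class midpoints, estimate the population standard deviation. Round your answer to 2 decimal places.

Midpoints: 28, 38, 48, 58, 68, 78
n = 161, Σfm = 8388, mean = 52.0994
Σfm² = 477904
Σf(m − x̄)² = Σfm² − (Σfm)²/n = 477904 − 8388²/161 = 40894.4099
Population variance = 40894.4099 / 161 = 254.0025
Standard deviation = √254.0025 = 15.9375

15.94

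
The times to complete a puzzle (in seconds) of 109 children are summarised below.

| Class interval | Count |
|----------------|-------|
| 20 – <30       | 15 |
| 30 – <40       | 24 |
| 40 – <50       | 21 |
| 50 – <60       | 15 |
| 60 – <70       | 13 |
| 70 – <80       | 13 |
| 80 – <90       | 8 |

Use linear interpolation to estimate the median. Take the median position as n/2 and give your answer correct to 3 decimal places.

47.381

Cumulative frequencies: 15, 39, 60, 75, 88, 101, 109
n = 109; position = n/2 = 54.5.
This falls in the class 40 – <50: L = 40, F = 39, f = 21, h = 10.
Median ≈ 40 + ((54.5 − 39) / 21) × 10 = 47.3810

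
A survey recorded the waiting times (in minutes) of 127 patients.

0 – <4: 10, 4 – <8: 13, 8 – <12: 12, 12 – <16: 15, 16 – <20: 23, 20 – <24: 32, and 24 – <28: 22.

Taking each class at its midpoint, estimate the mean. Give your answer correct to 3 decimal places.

Midpoints: 2, 6, 10, 14, 18, 22, 26
Σfm = 10×2 + 13×6 + 12×10 + 15×14 + 23×18 + 32×22 + 22×26 = 2118
n = Σf = 127
Mean = 2118 / 127 = 16.6772

16.677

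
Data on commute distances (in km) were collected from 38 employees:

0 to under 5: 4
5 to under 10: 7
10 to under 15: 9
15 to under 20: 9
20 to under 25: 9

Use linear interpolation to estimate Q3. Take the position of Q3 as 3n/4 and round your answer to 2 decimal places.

19.72

Cumulative frequencies: 4, 11, 20, 29, 38
n = 38; position = 3n/4 = 28.5.
This falls in the class 15 to under 20: L = 15, F = 20, f = 9, h = 5.
Upper quartile ≈ 15 + ((28.5 − 20) / 9) × 5 = 19.7222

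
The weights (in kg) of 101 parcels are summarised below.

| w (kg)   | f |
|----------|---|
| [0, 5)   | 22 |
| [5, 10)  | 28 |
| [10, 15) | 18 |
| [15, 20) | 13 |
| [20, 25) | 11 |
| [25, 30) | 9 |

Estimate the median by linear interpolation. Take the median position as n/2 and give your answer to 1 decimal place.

10.1

Cumulative frequencies: 22, 50, 68, 81, 92, 101
n = 101; position = n/2 = 50.5.
This falls in the class [10, 15): L = 10, F = 50, f = 18, h = 5.
Median ≈ 10 + ((50.5 − 50) / 18) × 5 = 10.1389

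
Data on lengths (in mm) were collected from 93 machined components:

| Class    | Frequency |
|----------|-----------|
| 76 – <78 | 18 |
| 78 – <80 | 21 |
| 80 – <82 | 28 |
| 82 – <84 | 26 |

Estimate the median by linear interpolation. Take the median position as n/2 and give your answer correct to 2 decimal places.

80.54

Cumulative frequencies: 18, 39, 67, 93
n = 93; position = n/2 = 46.5.
This falls in the class 80 – <82: L = 80, F = 39, f = 28, h = 2.
Median ≈ 80 + ((46.5 − 39) / 28) × 2 = 80.5357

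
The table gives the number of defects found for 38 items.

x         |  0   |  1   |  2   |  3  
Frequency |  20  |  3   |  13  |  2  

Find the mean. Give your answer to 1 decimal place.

0.9

Values: 0, 1, 2, 3
Σfx = 20×0 + 3×1 + 13×2 + 2×3 = 35
n = Σf = 38
Mean = 35 / 38 = 0.9211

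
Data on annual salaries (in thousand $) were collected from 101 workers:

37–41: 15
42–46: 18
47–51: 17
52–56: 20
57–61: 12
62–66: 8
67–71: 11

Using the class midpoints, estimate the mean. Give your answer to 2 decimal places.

52.17

Midpoints: 39, 44, 49, 54, 59, 64, 69
Σfm = 15×39 + 18×44 + 17×49 + 20×54 + 12×59 + 8×64 + 11×69 = 5269
n = Σf = 101
Mean = 5269 / 101 = 52.1683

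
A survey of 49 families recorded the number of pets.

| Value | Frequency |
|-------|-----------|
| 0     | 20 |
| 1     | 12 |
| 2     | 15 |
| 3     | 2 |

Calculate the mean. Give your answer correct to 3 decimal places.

0.980

Values: 0, 1, 2, 3
Σfx = 20×0 + 12×1 + 15×2 + 2×3 = 48
n = Σf = 49
Mean = 48 / 49 = 0.9796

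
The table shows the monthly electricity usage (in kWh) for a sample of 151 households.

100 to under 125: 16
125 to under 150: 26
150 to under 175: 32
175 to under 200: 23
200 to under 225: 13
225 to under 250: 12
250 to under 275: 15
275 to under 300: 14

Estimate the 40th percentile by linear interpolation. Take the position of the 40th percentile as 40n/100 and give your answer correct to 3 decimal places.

Cumulative frequencies: 16, 42, 74, 97, 110, 122, 137, 151
n = 151; position = 40n/100 = 60.4.
This falls in the class 150 to under 175: L = 150, F = 42, f = 32, h = 25.
40th percentile ≈ 150 + ((60.4 − 42) / 32) × 25 = 164.3750

164.375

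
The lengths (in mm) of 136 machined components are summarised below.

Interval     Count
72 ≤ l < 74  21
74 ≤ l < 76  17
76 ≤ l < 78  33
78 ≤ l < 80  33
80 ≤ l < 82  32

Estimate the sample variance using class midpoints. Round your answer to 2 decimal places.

Midpoints: 73, 75, 77, 79, 81
n = 136, Σfm = 10548, mean = 77.5588
Σfm² = 819096
Σf(m − x̄)² = Σfm² − (Σfm)²/n = 819096 − 10548²/136 = 1005.5294
Sample variance = 1005.5294 / 135 = 7.4484

7.45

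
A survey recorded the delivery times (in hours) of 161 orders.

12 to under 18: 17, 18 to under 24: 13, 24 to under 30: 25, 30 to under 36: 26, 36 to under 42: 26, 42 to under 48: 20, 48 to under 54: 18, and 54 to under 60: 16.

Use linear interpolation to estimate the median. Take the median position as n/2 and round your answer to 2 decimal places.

35.88

Cumulative frequencies: 17, 30, 55, 81, 107, 127, 145, 161
n = 161; position = n/2 = 80.5.
This falls in the class 30 to under 36: L = 30, F = 55, f = 26, h = 6.
Median ≈ 30 + ((80.5 − 55) / 26) × 6 = 35.8846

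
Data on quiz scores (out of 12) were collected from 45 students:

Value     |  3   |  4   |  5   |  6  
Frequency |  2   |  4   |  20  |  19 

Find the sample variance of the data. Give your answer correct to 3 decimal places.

Values: 3, 4, 5, 6
n = 45, Σfx = 236, mean = 5.2444
Σfx² = 1266
Σf(x − x̄)² = Σfx² − (Σfx)²/n = 1266 − 236²/45 = 28.3111
Sample variance = 28.3111 / 44 = 0.6434

0.643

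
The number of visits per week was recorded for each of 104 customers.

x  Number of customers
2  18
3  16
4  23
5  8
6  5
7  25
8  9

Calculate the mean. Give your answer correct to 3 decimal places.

Values: 2, 3, 4, 5, 6, 7, 8
Σfx = 18×2 + 16×3 + 23×4 + 8×5 + 5×6 + 25×7 + 9×8 = 493
n = Σf = 104
Mean = 493 / 104 = 4.7404

4.740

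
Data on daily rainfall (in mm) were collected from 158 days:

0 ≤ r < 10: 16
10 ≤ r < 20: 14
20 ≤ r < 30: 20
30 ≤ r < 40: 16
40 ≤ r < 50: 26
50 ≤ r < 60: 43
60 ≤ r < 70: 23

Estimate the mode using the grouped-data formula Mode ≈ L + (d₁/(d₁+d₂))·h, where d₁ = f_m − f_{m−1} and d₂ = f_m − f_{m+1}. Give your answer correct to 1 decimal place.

Modal class: 50 ≤ r < 60 (highest frequency 43).
d₁ = 43 − 26 = 17, d₂ = 43 − 23 = 20
Mode ≈ 50 + (17/(17+20)) × 10 = 50 + 4.5946 = 54.5946

54.6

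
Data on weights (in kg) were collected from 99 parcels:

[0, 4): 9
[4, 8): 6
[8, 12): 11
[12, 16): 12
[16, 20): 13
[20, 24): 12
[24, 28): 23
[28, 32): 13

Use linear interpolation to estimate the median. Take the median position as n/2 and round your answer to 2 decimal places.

Cumulative frequencies: 9, 15, 26, 38, 51, 63, 86, 99
n = 99; position = n/2 = 49.5.
This falls in the class [16, 20): L = 16, F = 38, f = 13, h = 4.
Median ≈ 16 + ((49.5 − 38) / 13) × 4 = 19.5385

19.54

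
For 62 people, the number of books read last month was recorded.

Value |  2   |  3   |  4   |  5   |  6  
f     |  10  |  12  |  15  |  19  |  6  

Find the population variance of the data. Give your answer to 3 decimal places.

Values: 2, 3, 4, 5, 6
n = 62, Σfx = 247, mean = 3.9839
Σfx² = 1079
Σf(x − x̄)² = Σfx² − (Σfx)²/n = 1079 − 247²/62 = 94.9839
Population variance = 94.9839 / 62 = 1.5320

1.532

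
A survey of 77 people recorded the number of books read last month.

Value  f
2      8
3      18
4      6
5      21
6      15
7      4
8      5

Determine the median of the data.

Cumulative frequencies: 8, 26, 32, 53, 68, 72, 77
n = 77, so the median is the value in position (n+1)/2 = 39.
Position 39 falls at value 5.

5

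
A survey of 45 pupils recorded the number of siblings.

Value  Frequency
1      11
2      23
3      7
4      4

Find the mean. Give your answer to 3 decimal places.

2.089

Values: 1, 2, 3, 4
Σfx = 11×1 + 23×2 + 7×3 + 4×4 = 94
n = Σf = 45
Mean = 94 / 45 = 2.0889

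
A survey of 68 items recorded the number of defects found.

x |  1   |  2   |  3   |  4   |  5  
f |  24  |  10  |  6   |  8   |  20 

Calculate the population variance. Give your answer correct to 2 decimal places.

Values: 1, 2, 3, 4, 5
n = 68, Σfx = 194, mean = 2.8529
Σfx² = 746
Σf(x − x̄)² = Σfx² − (Σfx)²/n = 746 − 194²/68 = 192.5294
Population variance = 192.5294 / 68 = 2.8313

2.83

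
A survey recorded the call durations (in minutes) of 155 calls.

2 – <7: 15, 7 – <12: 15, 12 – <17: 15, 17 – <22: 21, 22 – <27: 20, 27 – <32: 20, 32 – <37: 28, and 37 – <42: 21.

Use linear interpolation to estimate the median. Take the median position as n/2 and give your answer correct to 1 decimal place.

24.9

Cumulative frequencies: 15, 30, 45, 66, 86, 106, 134, 155
n = 155; position = n/2 = 77.5.
This falls in the class 22 – <27: L = 22, F = 66, f = 20, h = 5.
Median ≈ 22 + ((77.5 − 66) / 20) × 5 = 24.8750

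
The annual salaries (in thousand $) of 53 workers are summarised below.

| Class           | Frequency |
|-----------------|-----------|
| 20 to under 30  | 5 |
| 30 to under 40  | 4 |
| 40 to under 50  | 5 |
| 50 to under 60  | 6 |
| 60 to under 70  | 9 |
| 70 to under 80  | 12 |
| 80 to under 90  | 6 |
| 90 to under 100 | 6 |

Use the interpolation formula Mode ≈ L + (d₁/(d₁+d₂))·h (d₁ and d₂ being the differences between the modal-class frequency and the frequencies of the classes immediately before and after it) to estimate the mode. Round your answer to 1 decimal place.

Modal class: 70 to under 80 (highest frequency 12).
d₁ = 12 − 9 = 3, d₂ = 12 − 6 = 6
Mode ≈ 70 + (3/(3+6)) × 10 = 70 + 3.3333 = 73.3333

73.3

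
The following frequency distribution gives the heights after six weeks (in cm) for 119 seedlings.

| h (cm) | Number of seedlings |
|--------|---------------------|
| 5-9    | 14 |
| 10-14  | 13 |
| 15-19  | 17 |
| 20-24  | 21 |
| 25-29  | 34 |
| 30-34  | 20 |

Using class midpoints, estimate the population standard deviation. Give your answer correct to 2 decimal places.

Midpoints: 7, 12, 17, 22, 27, 32
n = 119, Σfm = 2563, mean = 21.5378
Σfm² = 62901
Σf(m − x̄)² = Σfm² − (Σfm)²/n = 62901 − 2563²/119 = 7699.5798
Population variance = 7699.5798 / 119 = 64.7024
Standard deviation = √64.7024 = 8.0438

8.04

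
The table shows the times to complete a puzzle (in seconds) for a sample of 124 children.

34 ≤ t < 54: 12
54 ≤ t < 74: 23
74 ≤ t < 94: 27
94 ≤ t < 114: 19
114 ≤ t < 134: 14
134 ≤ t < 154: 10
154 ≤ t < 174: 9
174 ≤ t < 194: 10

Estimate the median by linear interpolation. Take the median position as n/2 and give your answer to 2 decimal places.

94.00

Cumulative frequencies: 12, 35, 62, 81, 95, 105, 114, 124
n = 124; position = n/2 = 62.
This falls in the class 74 ≤ t < 94: L = 74, F = 35, f = 27, h = 20.
Median ≈ 74 + ((62 − 35) / 27) × 20 = 94.0000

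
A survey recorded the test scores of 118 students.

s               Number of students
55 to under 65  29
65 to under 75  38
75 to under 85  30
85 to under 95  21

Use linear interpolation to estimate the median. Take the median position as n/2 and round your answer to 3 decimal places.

72.895

Cumulative frequencies: 29, 67, 97, 118
n = 118; position = n/2 = 59.
This falls in the class 65 to under 75: L = 65, F = 29, f = 38, h = 10.
Median ≈ 65 + ((59 − 29) / 38) × 10 = 72.8947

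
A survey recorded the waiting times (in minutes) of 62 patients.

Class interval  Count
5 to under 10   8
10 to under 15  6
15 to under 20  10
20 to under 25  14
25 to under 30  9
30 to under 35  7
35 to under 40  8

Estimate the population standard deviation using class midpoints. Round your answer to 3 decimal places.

Midpoints: 7.5, 12.5, 17.5, 22.5, 27.5, 32.5, 37.5
n = 62, Σfm = 1400, mean = 22.5806
Σfm² = 36987.5
Σf(m − x̄)² = Σfm² − (Σfm)²/n = 36987.5 − 1400²/62 = 5374.5968
Population variance = 5374.5968 / 62 = 86.6870
Standard deviation = √86.6870 = 9.3106

9.311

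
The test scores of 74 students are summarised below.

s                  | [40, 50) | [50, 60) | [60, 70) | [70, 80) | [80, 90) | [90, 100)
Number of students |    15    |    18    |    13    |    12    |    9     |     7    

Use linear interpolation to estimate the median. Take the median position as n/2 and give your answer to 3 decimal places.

Cumulative frequencies: 15, 33, 46, 58, 67, 74
n = 74; position = n/2 = 37.
This falls in the class [60, 70): L = 60, F = 33, f = 13, h = 10.
Median ≈ 60 + ((37 − 33) / 13) × 10 = 63.0769

63.077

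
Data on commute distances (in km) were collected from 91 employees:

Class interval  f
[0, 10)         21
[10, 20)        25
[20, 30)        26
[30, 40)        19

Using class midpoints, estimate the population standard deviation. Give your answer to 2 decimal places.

Midpoints: 5, 15, 25, 35
n = 91, Σfm = 1795, mean = 19.7253
Σfm² = 45675
Σf(m − x̄)² = Σfm² − (Σfm)²/n = 45675 − 1795²/91 = 10268.1319
Population variance = 10268.1319 / 91 = 112.8366
Standard deviation = √112.8366 = 10.6225

10.62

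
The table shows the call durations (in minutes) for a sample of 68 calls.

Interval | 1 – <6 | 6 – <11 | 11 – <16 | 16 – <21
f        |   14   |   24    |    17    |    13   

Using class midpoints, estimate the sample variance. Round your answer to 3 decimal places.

26.355

Midpoints: 3.5, 8.5, 13.5, 18.5
n = 68, Σfm = 723, mean = 10.6324
Σfm² = 9453
Σf(m − x̄)² = Σfm² − (Σfm)²/n = 9453 − 723²/68 = 1765.8088
Sample variance = 1765.8088 / 67 = 26.3554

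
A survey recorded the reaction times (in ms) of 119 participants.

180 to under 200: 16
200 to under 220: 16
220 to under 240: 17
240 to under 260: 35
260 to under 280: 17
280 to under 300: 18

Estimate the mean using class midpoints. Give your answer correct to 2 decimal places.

242.61

Midpoints: 190, 210, 230, 250, 270, 290
Σfm = 16×190 + 16×210 + 17×230 + 35×250 + 17×270 + 18×290 = 28870
n = Σf = 119
Mean = 28870 / 119 = 242.6050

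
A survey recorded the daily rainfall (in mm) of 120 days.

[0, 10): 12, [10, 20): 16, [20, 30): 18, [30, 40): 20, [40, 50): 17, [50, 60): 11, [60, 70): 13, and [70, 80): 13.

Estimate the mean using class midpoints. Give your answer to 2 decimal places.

Midpoints: 5, 15, 25, 35, 45, 55, 65, 75
Σfm = 12×5 + 16×15 + 18×25 + 20×35 + 17×45 + 11×55 + 13×65 + 13×75 = 4640
n = Σf = 120
Mean = 4640 / 120 = 38.6667

38.67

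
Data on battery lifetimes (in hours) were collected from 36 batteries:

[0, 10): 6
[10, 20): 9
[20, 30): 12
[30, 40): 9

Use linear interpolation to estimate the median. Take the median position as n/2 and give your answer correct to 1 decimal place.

22.5

Cumulative frequencies: 6, 15, 27, 36
n = 36; position = n/2 = 18.
This falls in the class [20, 30): L = 20, F = 15, f = 12, h = 10.
Median ≈ 20 + ((18 − 15) / 12) × 10 = 22.5000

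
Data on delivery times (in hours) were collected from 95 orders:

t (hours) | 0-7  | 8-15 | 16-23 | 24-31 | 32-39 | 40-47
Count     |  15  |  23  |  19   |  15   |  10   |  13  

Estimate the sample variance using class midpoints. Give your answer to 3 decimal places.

170.456

Midpoints: 3.5, 11.5, 19.5, 27.5, 35.5, 43.5
n = 95, Σfm = 2020.5, mean = 21.2684
Σfm² = 58995.75
Σf(m − x̄)² = Σfm² − (Σfm)²/n = 58995.75 − 2020.5²/95 = 16022.9053
Sample variance = 16022.9053 / 94 = 170.4564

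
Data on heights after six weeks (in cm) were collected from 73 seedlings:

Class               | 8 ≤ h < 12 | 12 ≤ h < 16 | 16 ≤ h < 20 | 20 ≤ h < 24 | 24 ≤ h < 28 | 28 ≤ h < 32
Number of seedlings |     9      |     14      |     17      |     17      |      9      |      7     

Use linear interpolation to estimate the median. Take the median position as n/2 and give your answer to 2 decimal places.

19.18

Cumulative frequencies: 9, 23, 40, 57, 66, 73
n = 73; position = n/2 = 36.5.
This falls in the class 16 ≤ h < 20: L = 16, F = 23, f = 17, h = 4.
Median ≈ 16 + ((36.5 − 23) / 17) × 4 = 19.1765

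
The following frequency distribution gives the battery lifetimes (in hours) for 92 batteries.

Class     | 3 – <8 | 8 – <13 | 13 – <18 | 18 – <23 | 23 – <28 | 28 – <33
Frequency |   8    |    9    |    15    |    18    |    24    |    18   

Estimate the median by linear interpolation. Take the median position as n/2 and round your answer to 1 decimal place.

Cumulative frequencies: 8, 17, 32, 50, 74, 92
n = 92; position = n/2 = 46.
This falls in the class 18 – <23: L = 18, F = 32, f = 18, h = 5.
Median ≈ 18 + ((46 − 32) / 18) × 5 = 21.8889

21.9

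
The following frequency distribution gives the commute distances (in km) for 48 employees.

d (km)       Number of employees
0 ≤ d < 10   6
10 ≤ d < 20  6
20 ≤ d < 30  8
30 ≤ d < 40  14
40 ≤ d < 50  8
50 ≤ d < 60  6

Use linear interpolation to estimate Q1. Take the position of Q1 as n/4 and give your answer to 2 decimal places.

Cumulative frequencies: 6, 12, 20, 34, 42, 48
n = 48; position = n/4 = 12.
This falls in the class 10 ≤ d < 20: L = 10, F = 6, f = 6, h = 10.
Lower quartile ≈ 10 + ((12 − 6) / 6) × 10 = 20.0000

20.00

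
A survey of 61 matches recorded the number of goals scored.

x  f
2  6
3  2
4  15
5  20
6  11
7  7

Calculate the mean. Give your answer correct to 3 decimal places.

Values: 2, 3, 4, 5, 6, 7
Σfx = 6×2 + 2×3 + 15×4 + 20×5 + 11×6 + 7×7 = 293
n = Σf = 61
Mean = 293 / 61 = 4.8033

4.803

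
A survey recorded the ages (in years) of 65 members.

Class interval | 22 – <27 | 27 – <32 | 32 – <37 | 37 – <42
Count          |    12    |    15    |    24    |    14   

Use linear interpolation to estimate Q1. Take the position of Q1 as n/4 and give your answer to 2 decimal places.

Cumulative frequencies: 12, 27, 51, 65
n = 65; position = n/4 = 16.25.
This falls in the class 27 – <32: L = 27, F = 12, f = 15, h = 5.
Lower quartile ≈ 27 + ((16.25 − 12) / 15) × 5 = 28.4167

28.42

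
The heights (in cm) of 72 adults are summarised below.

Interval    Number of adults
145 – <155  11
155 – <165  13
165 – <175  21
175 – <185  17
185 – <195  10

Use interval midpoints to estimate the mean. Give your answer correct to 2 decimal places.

Midpoints: 150, 160, 170, 180, 190
Σfm = 11×150 + 13×160 + 21×170 + 17×180 + 10×190 = 12260
n = Σf = 72
Mean = 12260 / 72 = 170.2778

170.28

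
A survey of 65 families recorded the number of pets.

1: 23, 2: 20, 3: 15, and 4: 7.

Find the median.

Cumulative frequencies: 23, 43, 58, 65
n = 65, so the median is the value in position (n+1)/2 = 33.
Position 33 falls at value 2.

2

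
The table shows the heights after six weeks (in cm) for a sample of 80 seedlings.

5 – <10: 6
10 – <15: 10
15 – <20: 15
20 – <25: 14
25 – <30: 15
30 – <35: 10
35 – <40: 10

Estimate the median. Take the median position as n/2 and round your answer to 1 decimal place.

23.2

Cumulative frequencies: 6, 16, 31, 45, 60, 70, 80
n = 80; position = n/2 = 40.
This falls in the class 20 – <25: L = 20, F = 31, f = 14, h = 5.
Median ≈ 20 + ((40 − 31) / 14) × 5 = 23.2143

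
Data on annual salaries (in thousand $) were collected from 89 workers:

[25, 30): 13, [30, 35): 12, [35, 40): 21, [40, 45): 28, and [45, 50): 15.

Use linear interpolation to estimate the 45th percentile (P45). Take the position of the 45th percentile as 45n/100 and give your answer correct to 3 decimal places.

38.583

Cumulative frequencies: 13, 25, 46, 74, 89
n = 89; position = 45n/100 = 40.05.
This falls in the class [35, 40): L = 35, F = 25, f = 21, h = 5.
45th percentile ≈ 35 + ((40.05 − 25) / 21) × 5 = 38.5833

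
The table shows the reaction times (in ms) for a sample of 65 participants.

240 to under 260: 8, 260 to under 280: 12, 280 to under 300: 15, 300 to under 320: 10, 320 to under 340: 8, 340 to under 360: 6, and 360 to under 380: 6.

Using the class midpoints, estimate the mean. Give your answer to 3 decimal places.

Midpoints: 250, 270, 290, 310, 330, 350, 370
Σfm = 8×250 + 12×270 + 15×290 + 10×310 + 8×330 + 6×350 + 6×370 = 19650
n = Σf = 65
Mean = 19650 / 65 = 302.3077

302.308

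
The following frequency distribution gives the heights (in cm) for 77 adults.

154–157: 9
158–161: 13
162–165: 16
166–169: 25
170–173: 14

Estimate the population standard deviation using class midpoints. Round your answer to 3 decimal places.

5.070

Midpoints: 155.5, 159.5, 163.5, 167.5, 171.5
n = 77, Σfm = 12677.5, mean = 164.6429
Σfm² = 2089239.25
Σf(m − x̄)² = Σfm² − (Σfm)²/n = 2089239.25 − 12677.5²/77 = 1979.4286
Population variance = 1979.4286 / 77 = 25.7069
Standard deviation = √25.7069 = 5.0702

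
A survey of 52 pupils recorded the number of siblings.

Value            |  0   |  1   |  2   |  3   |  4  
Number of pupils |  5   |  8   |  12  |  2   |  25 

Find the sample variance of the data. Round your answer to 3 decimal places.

Values: 0, 1, 2, 3, 4
n = 52, Σfx = 138, mean = 2.6538
Σfx² = 474
Σf(x − x̄)² = Σfx² − (Σfx)²/n = 474 − 138²/52 = 107.7692
Sample variance = 107.7692 / 51 = 2.1131

2.113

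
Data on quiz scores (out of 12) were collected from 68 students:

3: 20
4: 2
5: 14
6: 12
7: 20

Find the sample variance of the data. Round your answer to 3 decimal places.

2.575

Values: 3, 4, 5, 6, 7
n = 68, Σfx = 350, mean = 5.1471
Σfx² = 1974
Σf(x − x̄)² = Σfx² − (Σfx)²/n = 1974 − 350²/68 = 172.5294
Sample variance = 172.5294 / 67 = 2.5751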